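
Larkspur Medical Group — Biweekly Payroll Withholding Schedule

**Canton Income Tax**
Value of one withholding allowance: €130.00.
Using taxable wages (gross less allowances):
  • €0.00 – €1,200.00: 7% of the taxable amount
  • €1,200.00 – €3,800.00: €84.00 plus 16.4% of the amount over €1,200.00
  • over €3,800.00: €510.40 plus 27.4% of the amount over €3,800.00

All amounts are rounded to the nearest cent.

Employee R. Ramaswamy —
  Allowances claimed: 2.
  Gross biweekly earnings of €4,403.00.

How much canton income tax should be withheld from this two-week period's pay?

Canton Income Tax: taxable = €4,403.00 − 2×€130.00 = €4,143.00
  €510.40 + 27.4% × (€4,143.00 − €3,800.00) = €510.40 + 27.4% × €343.00 = €604.38

€604.38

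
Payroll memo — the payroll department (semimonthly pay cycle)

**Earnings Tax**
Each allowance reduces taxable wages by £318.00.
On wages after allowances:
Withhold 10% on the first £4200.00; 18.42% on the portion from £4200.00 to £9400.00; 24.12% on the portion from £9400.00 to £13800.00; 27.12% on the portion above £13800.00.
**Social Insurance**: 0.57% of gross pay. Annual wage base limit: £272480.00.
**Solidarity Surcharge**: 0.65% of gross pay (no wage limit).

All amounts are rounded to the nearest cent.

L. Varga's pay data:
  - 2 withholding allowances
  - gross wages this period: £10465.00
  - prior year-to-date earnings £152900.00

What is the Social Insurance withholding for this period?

Social Insurance: 0.57% × £10465.00 = £59.65

£59.65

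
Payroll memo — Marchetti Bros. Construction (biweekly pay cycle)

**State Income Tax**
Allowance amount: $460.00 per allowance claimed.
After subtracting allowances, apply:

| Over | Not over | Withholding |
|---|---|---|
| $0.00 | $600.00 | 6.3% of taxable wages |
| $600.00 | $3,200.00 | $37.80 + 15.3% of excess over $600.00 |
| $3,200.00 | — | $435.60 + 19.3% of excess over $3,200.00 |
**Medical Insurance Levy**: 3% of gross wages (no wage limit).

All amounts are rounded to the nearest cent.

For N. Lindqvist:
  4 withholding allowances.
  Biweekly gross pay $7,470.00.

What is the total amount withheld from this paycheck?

State Income Tax: taxable = $7,470.00 − 4×$460.00 = $5,630.00
  $435.60 + 19.3% × ($5,630.00 − $3,200.00) = $435.60 + 19.3% × $2,430.00 = $904.59
Medical Insurance Levy: 3% × $7,470.00 = $224.10
Total: $904.59 + $224.10 = $1,128.69

$1,128.69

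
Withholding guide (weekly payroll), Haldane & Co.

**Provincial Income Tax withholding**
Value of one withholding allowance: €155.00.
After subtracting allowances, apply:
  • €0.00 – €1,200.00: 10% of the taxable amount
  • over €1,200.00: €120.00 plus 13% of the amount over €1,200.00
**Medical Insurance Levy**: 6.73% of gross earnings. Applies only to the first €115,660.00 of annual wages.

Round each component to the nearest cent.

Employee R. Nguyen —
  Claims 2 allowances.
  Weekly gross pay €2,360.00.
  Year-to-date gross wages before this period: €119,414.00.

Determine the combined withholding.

€230.50

Provincial Income Tax: taxable = €2,360.00 − 2×€155.00 = €2,050.00
  €120.00 + 13% × (€2,050.00 − €1,200.00) = €120.00 + 13% × €850.00 = €230.50
Medical Insurance Levy: YTD €119,414.00 ≥ cap €115,660.00 → €0.00
Total: €230.50 + €0.00 = €230.50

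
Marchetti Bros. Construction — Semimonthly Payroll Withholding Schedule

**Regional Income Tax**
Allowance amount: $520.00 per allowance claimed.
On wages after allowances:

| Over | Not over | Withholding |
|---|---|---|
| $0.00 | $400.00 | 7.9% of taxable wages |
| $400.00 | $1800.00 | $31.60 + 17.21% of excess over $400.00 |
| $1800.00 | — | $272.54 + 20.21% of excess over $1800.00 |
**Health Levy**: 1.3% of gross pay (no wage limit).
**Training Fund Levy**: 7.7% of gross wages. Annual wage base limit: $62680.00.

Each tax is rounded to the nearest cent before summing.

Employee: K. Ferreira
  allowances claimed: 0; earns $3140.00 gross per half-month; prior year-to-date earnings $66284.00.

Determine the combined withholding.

$584.17

Regional Income Tax: taxable = $3140.00
  $272.54 + 20.21% × ($3140.00 − $1800.00) = $272.54 + 20.21% × $1340.00 = $543.35
Health Levy: 1.3% × $3140.00 = $40.82
Training Fund Levy: YTD $66284.00 ≥ cap $62680.00 → $0.00
Total: $543.35 + $40.82 + $0.00 = $584.17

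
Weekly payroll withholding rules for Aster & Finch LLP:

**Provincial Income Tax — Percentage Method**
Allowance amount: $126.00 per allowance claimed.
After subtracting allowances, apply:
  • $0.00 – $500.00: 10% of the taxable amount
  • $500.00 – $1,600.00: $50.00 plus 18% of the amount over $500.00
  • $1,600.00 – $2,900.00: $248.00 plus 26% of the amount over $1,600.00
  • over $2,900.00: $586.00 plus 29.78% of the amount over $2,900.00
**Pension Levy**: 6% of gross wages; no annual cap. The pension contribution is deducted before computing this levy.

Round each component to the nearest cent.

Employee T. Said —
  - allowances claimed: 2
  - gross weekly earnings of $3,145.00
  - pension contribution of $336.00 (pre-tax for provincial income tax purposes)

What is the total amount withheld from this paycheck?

Provincial Income Tax: taxable = $3,145.00 − $336.00 − 2×$126.00 = $2,557.00
  $248.00 + 26% × ($2,557.00 − $1,600.00) = $248.00 + 26% × $957.00 = $496.82
Pension Levy: 6% × $2,809.00 = $168.54
Total: $496.82 + $168.54 = $665.36

$665.36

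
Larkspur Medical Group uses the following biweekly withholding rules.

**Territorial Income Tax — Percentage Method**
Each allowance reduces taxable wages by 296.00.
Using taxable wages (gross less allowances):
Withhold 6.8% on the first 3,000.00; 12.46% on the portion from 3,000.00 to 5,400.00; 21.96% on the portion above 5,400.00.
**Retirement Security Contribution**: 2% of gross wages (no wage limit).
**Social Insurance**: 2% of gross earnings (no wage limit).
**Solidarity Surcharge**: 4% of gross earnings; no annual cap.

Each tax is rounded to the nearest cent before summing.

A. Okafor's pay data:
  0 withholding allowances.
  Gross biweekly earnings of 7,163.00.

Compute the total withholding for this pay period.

1,463.23

Territorial Income Tax: taxable = 7,163.00
  503.04 + 21.96% × (7,163.00 − 5,400.00) = 503.04 + 21.96% × 1,763.00 = 890.19
Retirement Security Contribution: 2% × 7,163.00 = 143.26
Social Insurance: 2% × 7,163.00 = 143.26
Solidarity Surcharge: 4% × 7,163.00 = 286.52
Total: 890.19 + 143.26 + 143.26 + 286.52 = 1,463.23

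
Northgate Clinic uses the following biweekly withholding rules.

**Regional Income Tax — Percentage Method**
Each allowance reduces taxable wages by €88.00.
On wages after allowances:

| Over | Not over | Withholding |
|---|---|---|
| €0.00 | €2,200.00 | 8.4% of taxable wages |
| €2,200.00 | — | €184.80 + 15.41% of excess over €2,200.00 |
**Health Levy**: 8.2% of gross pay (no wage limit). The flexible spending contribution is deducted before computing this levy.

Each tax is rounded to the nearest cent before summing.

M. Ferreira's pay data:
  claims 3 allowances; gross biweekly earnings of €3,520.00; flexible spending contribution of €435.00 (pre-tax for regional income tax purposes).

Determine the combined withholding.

€533.47

Regional Income Tax: taxable = €3,520.00 − €435.00 − 3×€88.00 = €2,821.00
  €184.80 + 15.41% × (€2,821.00 − €2,200.00) = €184.80 + 15.41% × €621.00 = €280.50
Health Levy: 8.2% × €3,085.00 = €252.97
Total: €280.50 + €252.97 = €533.47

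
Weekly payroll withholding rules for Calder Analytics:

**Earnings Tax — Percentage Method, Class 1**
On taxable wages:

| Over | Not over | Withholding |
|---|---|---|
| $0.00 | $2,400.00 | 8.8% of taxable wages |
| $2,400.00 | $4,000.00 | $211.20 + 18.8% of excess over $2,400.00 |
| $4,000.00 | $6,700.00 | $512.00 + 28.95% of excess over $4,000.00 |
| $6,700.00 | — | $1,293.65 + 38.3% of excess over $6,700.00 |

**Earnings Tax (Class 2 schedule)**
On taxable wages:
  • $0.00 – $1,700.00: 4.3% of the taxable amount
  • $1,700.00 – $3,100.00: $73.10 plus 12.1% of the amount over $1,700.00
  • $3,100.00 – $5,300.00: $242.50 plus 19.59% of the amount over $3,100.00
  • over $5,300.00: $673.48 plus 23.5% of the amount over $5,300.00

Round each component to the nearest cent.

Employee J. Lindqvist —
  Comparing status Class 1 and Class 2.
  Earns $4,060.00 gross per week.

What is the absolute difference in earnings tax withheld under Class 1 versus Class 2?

$98.81

Earnings Tax (Class 1): taxable = $4,060.00
  $512.00 + 28.95% × ($4,060.00 − $4,000.00) = $512.00 + 28.95% × $60.00 = $529.37
Earnings Tax (Class 2): taxable = $4,060.00
  $242.50 + 19.59% × ($4,060.00 − $3,100.00) = $242.50 + 19.59% × $960.00 = $430.56
Difference: |$529.37 − $430.56| = $98.81 (higher under Class 1)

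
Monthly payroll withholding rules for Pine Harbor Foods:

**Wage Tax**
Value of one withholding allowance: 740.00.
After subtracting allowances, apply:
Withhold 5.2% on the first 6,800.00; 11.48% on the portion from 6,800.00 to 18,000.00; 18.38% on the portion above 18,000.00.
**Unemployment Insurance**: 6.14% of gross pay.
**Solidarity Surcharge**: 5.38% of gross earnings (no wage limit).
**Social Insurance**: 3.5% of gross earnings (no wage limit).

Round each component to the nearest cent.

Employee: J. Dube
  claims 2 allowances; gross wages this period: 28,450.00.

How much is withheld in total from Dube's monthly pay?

7,561.24

Wage Tax: taxable = 28,450.00 − 2×740.00 = 26,970.00
  1,639.36 + 18.38% × (26,970.00 − 18,000.00) = 1,639.36 + 18.38% × 8,970.00 = 3,288.05
Unemployment Insurance: 6.14% × 28,450.00 = 1,746.83
Solidarity Surcharge: 5.38% × 28,450.00 = 1,530.61
Social Insurance: 3.5% × 28,450.00 = 995.75
Total: 3,288.05 + 1,746.83 + 1,530.61 + 995.75 = 7,561.24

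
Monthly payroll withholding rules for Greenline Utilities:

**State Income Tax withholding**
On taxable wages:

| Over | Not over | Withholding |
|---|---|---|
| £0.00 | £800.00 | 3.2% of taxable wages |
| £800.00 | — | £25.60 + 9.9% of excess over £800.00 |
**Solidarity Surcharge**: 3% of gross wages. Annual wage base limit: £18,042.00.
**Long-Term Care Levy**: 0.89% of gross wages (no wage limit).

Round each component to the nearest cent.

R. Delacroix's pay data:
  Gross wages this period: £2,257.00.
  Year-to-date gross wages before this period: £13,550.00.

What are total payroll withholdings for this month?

State Income Tax: taxable = £2,257.00
  £25.60 + 9.9% × (£2,257.00 − £800.00) = £25.60 + 9.9% × £1,457.00 = £169.84
Solidarity Surcharge: 3% × £2,257.00 = £67.71
Long-Term Care Levy: 0.89% × £2,257.00 = £20.09
Total: £169.84 + £67.71 + £20.09 = £257.64

£257.64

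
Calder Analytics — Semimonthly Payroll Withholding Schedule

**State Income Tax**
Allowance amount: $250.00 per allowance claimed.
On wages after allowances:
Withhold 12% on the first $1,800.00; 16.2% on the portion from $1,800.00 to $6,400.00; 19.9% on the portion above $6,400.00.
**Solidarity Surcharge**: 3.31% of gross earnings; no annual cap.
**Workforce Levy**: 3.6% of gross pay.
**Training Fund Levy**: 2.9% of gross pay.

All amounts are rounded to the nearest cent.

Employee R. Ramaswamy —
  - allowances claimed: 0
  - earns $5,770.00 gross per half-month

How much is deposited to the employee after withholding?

State Income Tax: taxable = $5,770.00
  $216.00 + 16.2% × ($5,770.00 − $1,800.00) = $216.00 + 16.2% × $3,970.00 = $859.14
Solidarity Surcharge: 3.31% × $5,770.00 = $190.99
Workforce Levy: 3.6% × $5,770.00 = $207.72
Training Fund Levy: 2.9% × $5,770.00 = $167.33
Total withheld: $859.14 + $190.99 + $207.72 + $167.33 = $1,425.18
Net pay: $5,770.00 − $1,425.18 = $4,344.82

$4,344.82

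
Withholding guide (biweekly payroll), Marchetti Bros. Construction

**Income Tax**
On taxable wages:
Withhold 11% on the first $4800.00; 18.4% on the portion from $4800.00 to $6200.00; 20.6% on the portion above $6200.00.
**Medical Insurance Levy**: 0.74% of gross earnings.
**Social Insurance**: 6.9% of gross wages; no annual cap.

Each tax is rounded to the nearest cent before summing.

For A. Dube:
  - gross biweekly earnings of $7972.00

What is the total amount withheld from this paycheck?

Income Tax: taxable = $7972.00
  $785.60 + 20.6% × ($7972.00 − $6200.00) = $785.60 + 20.6% × $1772.00 = $1150.63
Medical Insurance Levy: 0.74% × $7972.00 = $58.99
Social Insurance: 6.9% × $7972.00 = $550.07
Total: $1150.63 + $58.99 + $550.07 = $1759.69

$1759.69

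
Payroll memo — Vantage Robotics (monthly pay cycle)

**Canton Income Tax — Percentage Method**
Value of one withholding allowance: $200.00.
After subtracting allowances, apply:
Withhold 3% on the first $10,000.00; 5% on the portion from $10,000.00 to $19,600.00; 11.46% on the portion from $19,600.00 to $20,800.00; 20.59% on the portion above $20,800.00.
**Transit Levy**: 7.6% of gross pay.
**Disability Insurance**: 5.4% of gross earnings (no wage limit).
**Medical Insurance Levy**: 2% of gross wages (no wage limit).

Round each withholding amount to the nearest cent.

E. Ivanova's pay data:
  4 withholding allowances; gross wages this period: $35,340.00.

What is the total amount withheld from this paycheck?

Canton Income Tax: taxable = $35,340.00 − 4×$200.00 = $34,540.00
  $917.52 + 20.59% × ($34,540.00 − $20,800.00) = $917.52 + 20.59% × $13,740.00 = $3,746.59
Transit Levy: 7.6% × $35,340.00 = $2,685.84
Disability Insurance: 5.4% × $35,340.00 = $1,908.36
Medical Insurance Levy: 2% × $35,340.00 = $706.80
Total: $3,746.59 + $2,685.84 + $1,908.36 + $706.80 = $9,047.59

$9,047.59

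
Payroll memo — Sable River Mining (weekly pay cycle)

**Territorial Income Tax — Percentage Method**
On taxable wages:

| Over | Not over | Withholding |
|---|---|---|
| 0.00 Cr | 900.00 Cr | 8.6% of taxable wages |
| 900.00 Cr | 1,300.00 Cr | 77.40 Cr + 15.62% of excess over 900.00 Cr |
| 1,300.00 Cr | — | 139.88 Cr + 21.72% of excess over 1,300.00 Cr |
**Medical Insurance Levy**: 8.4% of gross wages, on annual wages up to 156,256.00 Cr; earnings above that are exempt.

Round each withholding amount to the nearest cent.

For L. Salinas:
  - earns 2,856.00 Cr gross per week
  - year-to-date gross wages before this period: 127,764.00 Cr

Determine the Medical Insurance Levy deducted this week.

239.90 Cr

Medical Insurance Levy: 8.4% × 2,856.00 Cr = 239.90 Cr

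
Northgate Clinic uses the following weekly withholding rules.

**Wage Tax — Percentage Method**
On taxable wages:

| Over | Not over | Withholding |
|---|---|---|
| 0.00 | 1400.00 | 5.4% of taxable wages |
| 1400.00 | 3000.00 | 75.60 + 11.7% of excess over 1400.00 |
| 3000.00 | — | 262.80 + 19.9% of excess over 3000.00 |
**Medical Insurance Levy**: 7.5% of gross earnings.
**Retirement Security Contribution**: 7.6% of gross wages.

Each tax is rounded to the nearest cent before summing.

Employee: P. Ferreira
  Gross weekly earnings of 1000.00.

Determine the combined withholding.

205.00

Wage Tax: taxable = 1000.00
  5.4% × 1000.00 = 54.00
Medical Insurance Levy: 7.5% × 1000.00 = 75.00
Retirement Security Contribution: 7.6% × 1000.00 = 76.00
Total: 54.00 + 75.00 + 76.00 = 205.00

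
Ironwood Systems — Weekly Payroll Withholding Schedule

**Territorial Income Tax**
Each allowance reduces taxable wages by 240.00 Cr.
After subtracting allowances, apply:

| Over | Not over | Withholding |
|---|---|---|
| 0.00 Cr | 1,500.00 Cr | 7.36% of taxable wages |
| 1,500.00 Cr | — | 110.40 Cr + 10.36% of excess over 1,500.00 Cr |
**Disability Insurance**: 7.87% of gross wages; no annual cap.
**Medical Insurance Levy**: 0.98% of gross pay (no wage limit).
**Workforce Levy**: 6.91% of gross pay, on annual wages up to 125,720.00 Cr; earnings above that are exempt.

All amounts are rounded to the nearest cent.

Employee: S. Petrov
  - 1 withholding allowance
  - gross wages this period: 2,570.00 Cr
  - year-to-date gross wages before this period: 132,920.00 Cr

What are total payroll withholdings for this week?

Territorial Income Tax: taxable = 2,570.00 Cr − 1×240.00 Cr = 2,330.00 Cr
  110.40 Cr + 10.36% × (2,330.00 Cr − 1,500.00 Cr) = 110.40 Cr + 10.36% × 830.00 Cr = 196.39 Cr
Disability Insurance: 7.87% × 2,570.00 Cr = 202.26 Cr
Medical Insurance Levy: 0.98% × 2,570.00 Cr = 25.19 Cr
Workforce Levy: YTD 132,920.00 Cr ≥ cap 125,720.00 Cr → 0.00 Cr
Total: 196.39 Cr + 202.26 Cr + 25.19 Cr + 0.00 Cr = 423.84 Cr

423.84 Cr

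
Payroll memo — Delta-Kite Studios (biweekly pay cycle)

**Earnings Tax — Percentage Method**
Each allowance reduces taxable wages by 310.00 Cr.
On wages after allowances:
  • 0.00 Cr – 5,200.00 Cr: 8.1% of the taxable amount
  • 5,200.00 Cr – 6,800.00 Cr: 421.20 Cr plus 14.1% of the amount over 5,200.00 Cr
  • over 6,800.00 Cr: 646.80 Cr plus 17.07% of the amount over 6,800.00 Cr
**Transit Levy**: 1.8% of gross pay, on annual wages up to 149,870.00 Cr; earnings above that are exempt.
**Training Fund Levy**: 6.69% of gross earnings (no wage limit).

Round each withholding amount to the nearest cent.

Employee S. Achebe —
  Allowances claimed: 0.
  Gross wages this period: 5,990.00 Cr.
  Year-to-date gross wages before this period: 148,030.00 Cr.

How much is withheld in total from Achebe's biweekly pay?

Earnings Tax: taxable = 5,990.00 Cr
  421.20 Cr + 14.1% × (5,990.00 Cr − 5,200.00 Cr) = 421.20 Cr + 14.1% × 790.00 Cr = 532.59 Cr
Transit Levy: cap 149,870.00 Cr − YTD 148,030.00 Cr = 1,840.00 Cr subject; 1.8% × 1,840.00 Cr = 33.12 Cr
Training Fund Levy: 6.69% × 5,990.00 Cr = 400.73 Cr
Total: 532.59 Cr + 33.12 Cr + 400.73 Cr = 966.44 Cr

966.44 Cr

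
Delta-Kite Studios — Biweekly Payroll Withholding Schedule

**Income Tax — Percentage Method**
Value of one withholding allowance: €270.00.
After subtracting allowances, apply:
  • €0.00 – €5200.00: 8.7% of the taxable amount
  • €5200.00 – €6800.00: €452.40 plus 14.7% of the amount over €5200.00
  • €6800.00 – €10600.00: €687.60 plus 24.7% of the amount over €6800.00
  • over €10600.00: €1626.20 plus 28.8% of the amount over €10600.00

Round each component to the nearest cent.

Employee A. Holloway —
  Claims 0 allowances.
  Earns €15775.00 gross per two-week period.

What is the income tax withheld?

Income Tax: taxable = €15775.00
  €1626.20 + 28.8% × (€15775.00 − €10600.00) = €1626.20 + 28.8% × €5175.00 = €3116.60

€3116.60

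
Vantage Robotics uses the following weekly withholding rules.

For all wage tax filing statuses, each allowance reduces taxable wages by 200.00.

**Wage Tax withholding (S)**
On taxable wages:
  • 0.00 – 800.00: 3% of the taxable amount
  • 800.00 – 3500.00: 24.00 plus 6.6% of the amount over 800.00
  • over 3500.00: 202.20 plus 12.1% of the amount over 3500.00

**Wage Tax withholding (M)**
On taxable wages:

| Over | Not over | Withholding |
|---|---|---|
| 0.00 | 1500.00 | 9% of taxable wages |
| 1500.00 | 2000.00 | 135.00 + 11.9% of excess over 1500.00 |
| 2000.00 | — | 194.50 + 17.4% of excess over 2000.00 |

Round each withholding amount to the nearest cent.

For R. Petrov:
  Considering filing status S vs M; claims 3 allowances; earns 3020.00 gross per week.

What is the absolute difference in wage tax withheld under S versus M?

136.66

Wage Tax (S): taxable = 3020.00 − 3×200.00 = 2420.00
  24.00 + 6.6% × (2420.00 − 800.00) = 24.00 + 6.6% × 1620.00 = 130.92
Wage Tax (M): taxable = 3020.00 − 3×200.00 = 2420.00
  194.50 + 17.4% × (2420.00 − 2000.00) = 194.50 + 17.4% × 420.00 = 267.58
Difference: |130.92 − 267.58| = 136.66 (higher under M)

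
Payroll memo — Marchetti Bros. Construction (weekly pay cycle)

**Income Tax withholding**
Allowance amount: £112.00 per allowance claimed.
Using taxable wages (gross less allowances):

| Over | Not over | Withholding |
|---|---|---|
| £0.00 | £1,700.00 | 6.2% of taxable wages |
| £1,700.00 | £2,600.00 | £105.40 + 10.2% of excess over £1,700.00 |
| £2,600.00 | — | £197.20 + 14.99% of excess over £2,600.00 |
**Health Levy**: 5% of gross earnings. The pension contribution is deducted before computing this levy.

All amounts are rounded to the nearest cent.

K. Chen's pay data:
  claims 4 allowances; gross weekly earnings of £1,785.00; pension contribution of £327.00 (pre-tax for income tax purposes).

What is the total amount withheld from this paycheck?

£135.52

Income Tax: taxable = £1,785.00 − £327.00 − 4×£112.00 = £1,010.00
  6.2% × £1,010.00 = £62.62
Health Levy: 5% × £1,458.00 = £72.90
Total: £62.62 + £72.90 = £135.52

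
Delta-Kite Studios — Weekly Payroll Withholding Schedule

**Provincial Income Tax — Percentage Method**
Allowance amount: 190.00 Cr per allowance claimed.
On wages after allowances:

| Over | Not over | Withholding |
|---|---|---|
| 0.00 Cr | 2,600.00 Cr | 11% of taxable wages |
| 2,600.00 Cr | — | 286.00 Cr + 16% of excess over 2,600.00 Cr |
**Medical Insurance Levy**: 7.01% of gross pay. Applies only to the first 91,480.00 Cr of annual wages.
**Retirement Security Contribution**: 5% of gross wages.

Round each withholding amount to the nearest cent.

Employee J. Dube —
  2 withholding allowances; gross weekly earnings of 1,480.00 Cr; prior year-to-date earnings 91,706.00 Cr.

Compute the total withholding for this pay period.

Provincial Income Tax: taxable = 1,480.00 Cr − 2×190.00 Cr = 1,100.00 Cr
  11% × 1,100.00 Cr = 121.00 Cr
Medical Insurance Levy: YTD 91,706.00 Cr ≥ cap 91,480.00 Cr → 0.00 Cr
Retirement Security Contribution: 5% × 1,480.00 Cr = 74.00 Cr
Total: 121.00 Cr + 0.00 Cr + 74.00 Cr = 195.00 Cr

195.00 Cr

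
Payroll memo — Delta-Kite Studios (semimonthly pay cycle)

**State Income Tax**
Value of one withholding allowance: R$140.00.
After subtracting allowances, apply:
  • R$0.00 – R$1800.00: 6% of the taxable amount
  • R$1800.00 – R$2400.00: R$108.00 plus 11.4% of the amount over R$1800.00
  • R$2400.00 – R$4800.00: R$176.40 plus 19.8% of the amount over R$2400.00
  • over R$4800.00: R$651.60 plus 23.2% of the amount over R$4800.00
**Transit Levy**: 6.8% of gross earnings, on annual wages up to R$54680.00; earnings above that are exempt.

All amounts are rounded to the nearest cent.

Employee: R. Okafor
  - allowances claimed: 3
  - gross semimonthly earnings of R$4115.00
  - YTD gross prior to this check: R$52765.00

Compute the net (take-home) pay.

State Income Tax: taxable = R$4115.00 − 3×R$140.00 = R$3695.00
  R$176.40 + 19.8% × (R$3695.00 − R$2400.00) = R$176.40 + 19.8% × R$1295.00 = R$432.81
Transit Levy: cap R$54680.00 − YTD R$52765.00 = R$1915.00 subject; 6.8% × R$1915.00 = R$130.22
Total withheld: R$432.81 + R$130.22 = R$563.03
Net pay: R$4115.00 − R$563.03 = R$3551.97

R$3551.97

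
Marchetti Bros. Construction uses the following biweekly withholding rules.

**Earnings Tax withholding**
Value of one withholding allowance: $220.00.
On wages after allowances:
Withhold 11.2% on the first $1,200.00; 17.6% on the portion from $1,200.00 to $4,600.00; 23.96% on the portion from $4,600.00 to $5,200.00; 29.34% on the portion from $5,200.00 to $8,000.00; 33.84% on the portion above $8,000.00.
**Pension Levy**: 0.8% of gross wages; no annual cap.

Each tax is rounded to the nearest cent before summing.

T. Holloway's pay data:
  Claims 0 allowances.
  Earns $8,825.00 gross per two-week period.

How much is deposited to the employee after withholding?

Earnings Tax: taxable = $8,825.00
  $1,698.08 + 33.84% × ($8,825.00 − $8,000.00) = $1,698.08 + 33.84% × $825.00 = $1,977.26
Pension Levy: 0.8% × $8,825.00 = $70.60
Total withheld: $1,977.26 + $70.60 = $2,047.86
Net pay: $8,825.00 − $2,047.86 = $6,777.14

$6,777.14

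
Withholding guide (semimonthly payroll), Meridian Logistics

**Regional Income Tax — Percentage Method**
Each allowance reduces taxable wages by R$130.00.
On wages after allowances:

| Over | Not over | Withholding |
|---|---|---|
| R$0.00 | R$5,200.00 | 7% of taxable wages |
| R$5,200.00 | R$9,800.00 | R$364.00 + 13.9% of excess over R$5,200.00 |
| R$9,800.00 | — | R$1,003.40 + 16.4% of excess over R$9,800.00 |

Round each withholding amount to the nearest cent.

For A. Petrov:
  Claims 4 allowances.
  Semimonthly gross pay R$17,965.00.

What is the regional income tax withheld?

R$2,257.18

Regional Income Tax: taxable = R$17,965.00 − 4×R$130.00 = R$17,445.00
  R$1,003.40 + 16.4% × (R$17,445.00 − R$9,800.00) = R$1,003.40 + 16.4% × R$7,645.00 = R$2,257.18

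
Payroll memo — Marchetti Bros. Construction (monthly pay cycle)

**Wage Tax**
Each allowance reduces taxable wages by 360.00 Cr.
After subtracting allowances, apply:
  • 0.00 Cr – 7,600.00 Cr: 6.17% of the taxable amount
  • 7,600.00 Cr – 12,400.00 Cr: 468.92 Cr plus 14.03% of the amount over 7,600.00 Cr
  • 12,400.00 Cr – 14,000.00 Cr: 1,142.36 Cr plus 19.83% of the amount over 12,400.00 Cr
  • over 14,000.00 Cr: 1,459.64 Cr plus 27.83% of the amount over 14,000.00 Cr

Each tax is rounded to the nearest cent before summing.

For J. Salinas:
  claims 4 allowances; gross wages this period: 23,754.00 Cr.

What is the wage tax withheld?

3,773.43 Cr

Wage Tax: taxable = 23,754.00 Cr − 4×360.00 Cr = 22,314.00 Cr
  1,459.64 Cr + 27.83% × (22,314.00 Cr − 14,000.00 Cr) = 1,459.64 Cr + 27.83% × 8,314.00 Cr = 3,773.43 Cr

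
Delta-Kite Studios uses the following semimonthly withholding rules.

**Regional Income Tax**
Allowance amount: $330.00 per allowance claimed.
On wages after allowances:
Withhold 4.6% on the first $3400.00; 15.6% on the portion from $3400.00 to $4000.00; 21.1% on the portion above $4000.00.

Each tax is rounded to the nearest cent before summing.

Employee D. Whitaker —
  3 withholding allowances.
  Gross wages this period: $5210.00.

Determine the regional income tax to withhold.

$296.42

Regional Income Tax: taxable = $5210.00 − 3×$330.00 = $4220.00
  $250.00 + 21.1% × ($4220.00 − $4000.00) = $250.00 + 21.1% × $220.00 = $296.42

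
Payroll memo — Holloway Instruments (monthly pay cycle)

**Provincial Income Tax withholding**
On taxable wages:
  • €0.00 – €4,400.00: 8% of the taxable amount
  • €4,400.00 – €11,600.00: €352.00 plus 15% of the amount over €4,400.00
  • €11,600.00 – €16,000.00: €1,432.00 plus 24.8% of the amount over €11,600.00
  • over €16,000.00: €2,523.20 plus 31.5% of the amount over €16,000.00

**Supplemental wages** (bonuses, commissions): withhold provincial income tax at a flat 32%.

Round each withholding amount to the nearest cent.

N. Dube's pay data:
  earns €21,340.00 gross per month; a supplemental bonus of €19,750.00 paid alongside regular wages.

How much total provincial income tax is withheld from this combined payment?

€10,525.30

Provincial Income Tax: taxable = €21,340.00
  €2,523.20 + 31.5% × (€21,340.00 − €16,000.00) = €2,523.20 + 31.5% × €5,340.00 = €4,205.30
Supplemental (32% flat on bonus): 32% × €19,750.00 = €6,320.00
Total provincial income tax: €4,205.30 + €6,320.00 = €10,525.30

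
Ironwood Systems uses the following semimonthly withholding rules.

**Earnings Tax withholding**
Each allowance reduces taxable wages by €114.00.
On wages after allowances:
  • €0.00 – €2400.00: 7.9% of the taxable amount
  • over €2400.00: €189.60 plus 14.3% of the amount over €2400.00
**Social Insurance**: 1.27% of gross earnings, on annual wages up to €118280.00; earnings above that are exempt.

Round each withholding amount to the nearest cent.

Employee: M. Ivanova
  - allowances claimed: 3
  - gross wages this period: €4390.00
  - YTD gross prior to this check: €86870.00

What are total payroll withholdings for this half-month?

€481.01

Earnings Tax: taxable = €4390.00 − 3×€114.00 = €4048.00
  €189.60 + 14.3% × (€4048.00 − €2400.00) = €189.60 + 14.3% × €1648.00 = €425.26
Social Insurance: 1.27% × €4390.00 = €55.75
Total: €425.26 + €55.75 = €481.01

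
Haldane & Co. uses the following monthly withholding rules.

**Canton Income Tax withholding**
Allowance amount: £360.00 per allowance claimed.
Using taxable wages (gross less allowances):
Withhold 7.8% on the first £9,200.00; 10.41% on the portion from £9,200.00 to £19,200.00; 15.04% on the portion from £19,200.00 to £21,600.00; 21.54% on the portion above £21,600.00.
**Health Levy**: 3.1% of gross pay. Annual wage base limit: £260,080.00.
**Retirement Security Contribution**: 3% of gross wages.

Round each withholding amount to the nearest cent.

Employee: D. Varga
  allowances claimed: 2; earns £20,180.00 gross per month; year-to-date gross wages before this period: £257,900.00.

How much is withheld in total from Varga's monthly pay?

Canton Income Tax: taxable = £20,180.00 − 2×£360.00 = £19,460.00
  £1,758.60 + 15.04% × (£19,460.00 − £19,200.00) = £1,758.60 + 15.04% × £260.00 = £1,797.70
Health Levy: cap £260,080.00 − YTD £257,900.00 = £2,180.00 subject; 3.1% × £2,180.00 = £67.58
Retirement Security Contribution: 3% × £20,180.00 = £605.40
Total: £1,797.70 + £67.58 + £605.40 = £2,470.68

£2,470.68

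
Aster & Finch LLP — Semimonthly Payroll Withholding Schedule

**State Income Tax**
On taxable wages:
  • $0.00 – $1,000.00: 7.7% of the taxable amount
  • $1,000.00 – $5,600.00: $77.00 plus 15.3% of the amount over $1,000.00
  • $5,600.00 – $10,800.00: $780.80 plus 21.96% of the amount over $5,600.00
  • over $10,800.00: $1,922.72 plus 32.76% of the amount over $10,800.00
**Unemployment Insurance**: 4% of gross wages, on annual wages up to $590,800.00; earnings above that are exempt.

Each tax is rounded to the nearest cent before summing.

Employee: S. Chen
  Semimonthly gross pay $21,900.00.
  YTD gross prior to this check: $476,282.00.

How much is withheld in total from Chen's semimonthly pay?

$6,435.08

State Income Tax: taxable = $21,900.00
  $1,922.72 + 32.76% × ($21,900.00 − $10,800.00) = $1,922.72 + 32.76% × $11,100.00 = $5,559.08
Unemployment Insurance: 4% × $21,900.00 = $876.00
Total: $5,559.08 + $876.00 = $6,435.08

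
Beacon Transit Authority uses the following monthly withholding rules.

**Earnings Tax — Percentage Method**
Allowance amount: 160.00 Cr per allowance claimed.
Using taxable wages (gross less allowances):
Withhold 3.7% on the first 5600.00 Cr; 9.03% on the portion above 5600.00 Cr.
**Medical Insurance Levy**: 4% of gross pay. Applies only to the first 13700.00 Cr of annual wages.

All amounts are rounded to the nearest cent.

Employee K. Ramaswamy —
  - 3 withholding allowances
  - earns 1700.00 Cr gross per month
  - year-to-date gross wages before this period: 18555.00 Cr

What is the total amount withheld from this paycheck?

45.14 Cr

Earnings Tax: taxable = 1700.00 Cr − 3×160.00 Cr = 1220.00 Cr
  3.7% × 1220.00 Cr = 45.14 Cr
Medical Insurance Levy: YTD 18555.00 Cr ≥ cap 13700.00 Cr → 0.00 Cr
Total: 45.14 Cr + 0.00 Cr = 45.14 Cr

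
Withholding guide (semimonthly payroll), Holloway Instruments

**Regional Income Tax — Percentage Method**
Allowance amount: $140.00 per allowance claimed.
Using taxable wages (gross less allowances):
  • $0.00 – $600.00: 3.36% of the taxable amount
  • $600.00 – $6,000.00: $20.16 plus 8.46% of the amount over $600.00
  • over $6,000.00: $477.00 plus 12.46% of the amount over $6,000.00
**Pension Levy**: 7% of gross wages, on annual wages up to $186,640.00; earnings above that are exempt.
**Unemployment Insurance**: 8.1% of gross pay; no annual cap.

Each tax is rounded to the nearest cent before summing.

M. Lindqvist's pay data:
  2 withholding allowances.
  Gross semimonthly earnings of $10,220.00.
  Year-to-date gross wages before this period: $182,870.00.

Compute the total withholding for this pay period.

Regional Income Tax: taxable = $10,220.00 − 2×$140.00 = $9,940.00
  $477.00 + 12.46% × ($9,940.00 − $6,000.00) = $477.00 + 12.46% × $3,940.00 = $967.92
Pension Levy: cap $186,640.00 − YTD $182,870.00 = $3,770.00 subject; 7% × $3,770.00 = $263.90
Unemployment Insurance: 8.1% × $10,220.00 = $827.82
Total: $967.92 + $263.90 + $827.82 = $2,059.64

$2,059.64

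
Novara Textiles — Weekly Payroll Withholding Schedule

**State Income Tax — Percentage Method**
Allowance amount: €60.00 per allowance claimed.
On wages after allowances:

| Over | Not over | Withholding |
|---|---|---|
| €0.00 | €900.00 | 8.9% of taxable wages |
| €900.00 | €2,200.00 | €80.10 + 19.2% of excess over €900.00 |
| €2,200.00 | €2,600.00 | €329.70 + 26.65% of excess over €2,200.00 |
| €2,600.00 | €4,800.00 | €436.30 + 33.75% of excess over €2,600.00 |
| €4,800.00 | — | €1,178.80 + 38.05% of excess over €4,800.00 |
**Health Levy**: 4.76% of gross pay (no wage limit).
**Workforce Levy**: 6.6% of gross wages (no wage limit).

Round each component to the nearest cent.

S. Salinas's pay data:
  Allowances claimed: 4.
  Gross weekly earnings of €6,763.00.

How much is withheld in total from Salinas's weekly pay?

State Income Tax: taxable = €6,763.00 − 4×€60.00 = €6,523.00
  €1,178.80 + 38.05% × (€6,523.00 − €4,800.00) = €1,178.80 + 38.05% × €1,723.00 = €1,834.40
Health Levy: 4.76% × €6,763.00 = €321.92
Workforce Levy: 6.6% × €6,763.00 = €446.36
Total: €1,834.40 + €321.92 + €446.36 = €2,602.68

€2,602.68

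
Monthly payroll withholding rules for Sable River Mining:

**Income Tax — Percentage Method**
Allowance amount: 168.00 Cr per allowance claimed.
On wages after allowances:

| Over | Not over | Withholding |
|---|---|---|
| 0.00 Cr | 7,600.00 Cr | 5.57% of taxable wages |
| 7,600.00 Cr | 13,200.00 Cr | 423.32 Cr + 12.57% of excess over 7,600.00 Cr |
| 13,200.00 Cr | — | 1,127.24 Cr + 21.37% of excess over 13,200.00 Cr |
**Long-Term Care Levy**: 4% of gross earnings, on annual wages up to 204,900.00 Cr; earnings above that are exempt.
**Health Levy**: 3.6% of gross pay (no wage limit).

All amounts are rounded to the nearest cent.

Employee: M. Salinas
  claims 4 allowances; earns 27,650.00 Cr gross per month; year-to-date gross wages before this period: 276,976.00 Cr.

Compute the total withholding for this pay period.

5,067.00 Cr

Income Tax: taxable = 27,650.00 Cr − 4×168.00 Cr = 26,978.00 Cr
  1,127.24 Cr + 21.37% × (26,978.00 Cr − 13,200.00 Cr) = 1,127.24 Cr + 21.37% × 13,778.00 Cr = 4,071.60 Cr
Long-Term Care Levy: YTD 276,976.00 Cr ≥ cap 204,900.00 Cr → 0.00 Cr
Health Levy: 3.6% × 27,650.00 Cr = 995.40 Cr
Total: 4,071.60 Cr + 0.00 Cr + 995.40 Cr = 5,067.00 Cr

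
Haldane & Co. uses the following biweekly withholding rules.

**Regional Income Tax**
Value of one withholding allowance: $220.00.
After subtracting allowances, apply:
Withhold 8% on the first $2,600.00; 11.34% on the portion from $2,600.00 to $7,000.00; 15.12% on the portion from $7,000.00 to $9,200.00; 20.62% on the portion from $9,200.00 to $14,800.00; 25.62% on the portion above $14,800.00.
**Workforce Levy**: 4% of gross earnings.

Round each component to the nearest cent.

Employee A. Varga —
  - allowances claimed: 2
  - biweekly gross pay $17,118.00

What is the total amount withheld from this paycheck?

$3,360.18

Regional Income Tax: taxable = $17,118.00 − 2×$220.00 = $16,678.00
  $2,194.32 + 25.62% × ($16,678.00 − $14,800.00) = $2,194.32 + 25.62% × $1,878.00 = $2,675.46
Workforce Levy: 4% × $17,118.00 = $684.72
Total: $2,675.46 + $684.72 = $3,360.18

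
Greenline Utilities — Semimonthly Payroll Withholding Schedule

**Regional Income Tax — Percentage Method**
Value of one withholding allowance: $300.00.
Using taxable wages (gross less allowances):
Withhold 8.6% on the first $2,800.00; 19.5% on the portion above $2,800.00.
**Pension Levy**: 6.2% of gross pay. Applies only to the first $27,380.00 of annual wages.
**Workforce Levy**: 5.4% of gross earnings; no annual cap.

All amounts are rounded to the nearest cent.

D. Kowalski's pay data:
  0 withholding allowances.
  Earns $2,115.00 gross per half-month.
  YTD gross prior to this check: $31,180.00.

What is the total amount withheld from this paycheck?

$296.10

Regional Income Tax: taxable = $2,115.00
  8.6% × $2,115.00 = $181.89
Pension Levy: YTD $31,180.00 ≥ cap $27,380.00 → $0.00
Workforce Levy: 5.4% × $2,115.00 = $114.21
Total: $181.89 + $0.00 + $114.21 = $296.10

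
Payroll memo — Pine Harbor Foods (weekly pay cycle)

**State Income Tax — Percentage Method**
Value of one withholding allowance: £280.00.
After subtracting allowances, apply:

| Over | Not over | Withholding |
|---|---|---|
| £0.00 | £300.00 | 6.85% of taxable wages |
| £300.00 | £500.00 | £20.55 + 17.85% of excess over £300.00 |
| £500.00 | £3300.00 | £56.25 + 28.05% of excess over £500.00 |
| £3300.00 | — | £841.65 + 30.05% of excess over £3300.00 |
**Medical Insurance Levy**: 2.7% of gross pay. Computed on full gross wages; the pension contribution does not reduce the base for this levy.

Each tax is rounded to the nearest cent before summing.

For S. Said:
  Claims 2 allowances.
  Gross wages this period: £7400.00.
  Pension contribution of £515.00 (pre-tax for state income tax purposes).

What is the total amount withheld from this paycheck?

£1950.46

State Income Tax: taxable = £7400.00 − £515.00 − 2×£280.00 = £6325.00
  £841.65 + 30.05% × (£6325.00 − £3300.00) = £841.65 + 30.05% × £3025.00 = £1750.66
Medical Insurance Levy: 2.7% × £7400.00 = £199.80
Total: £1750.66 + £199.80 = £1950.46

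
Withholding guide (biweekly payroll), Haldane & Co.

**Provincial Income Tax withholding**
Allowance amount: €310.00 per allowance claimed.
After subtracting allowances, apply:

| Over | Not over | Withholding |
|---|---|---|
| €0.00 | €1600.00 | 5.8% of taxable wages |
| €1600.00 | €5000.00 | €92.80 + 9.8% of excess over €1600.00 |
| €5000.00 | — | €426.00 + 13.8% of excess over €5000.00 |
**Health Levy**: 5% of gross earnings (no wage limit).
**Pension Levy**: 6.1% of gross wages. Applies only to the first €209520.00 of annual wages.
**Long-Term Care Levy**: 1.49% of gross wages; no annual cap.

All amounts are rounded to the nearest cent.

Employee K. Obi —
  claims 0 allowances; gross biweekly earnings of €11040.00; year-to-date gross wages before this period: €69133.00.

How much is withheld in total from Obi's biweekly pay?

Provincial Income Tax: taxable = €11040.00
  €426.00 + 13.8% × (€11040.00 − €5000.00) = €426.00 + 13.8% × €6040.00 = €1259.52
Health Levy: 5% × €11040.00 = €552.00
Pension Levy: 6.1% × €11040.00 = €673.44
Long-Term Care Levy: 1.49% × €11040.00 = €164.50
Total: €1259.52 + €552.00 + €673.44 + €164.50 = €2649.46

€2649.46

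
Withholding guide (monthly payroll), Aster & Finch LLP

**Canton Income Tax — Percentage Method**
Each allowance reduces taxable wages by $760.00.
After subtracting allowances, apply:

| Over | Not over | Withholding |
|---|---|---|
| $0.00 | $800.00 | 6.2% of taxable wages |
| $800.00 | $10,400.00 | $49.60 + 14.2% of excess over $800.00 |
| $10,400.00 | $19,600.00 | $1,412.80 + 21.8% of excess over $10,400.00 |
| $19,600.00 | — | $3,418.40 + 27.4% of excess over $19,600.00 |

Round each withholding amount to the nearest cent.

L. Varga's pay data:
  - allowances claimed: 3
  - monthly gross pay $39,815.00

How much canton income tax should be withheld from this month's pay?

$8,332.59

Canton Income Tax: taxable = $39,815.00 − 3×$760.00 = $37,535.00
  $3,418.40 + 27.4% × ($37,535.00 − $19,600.00) = $3,418.40 + 27.4% × $17,935.00 = $8,332.59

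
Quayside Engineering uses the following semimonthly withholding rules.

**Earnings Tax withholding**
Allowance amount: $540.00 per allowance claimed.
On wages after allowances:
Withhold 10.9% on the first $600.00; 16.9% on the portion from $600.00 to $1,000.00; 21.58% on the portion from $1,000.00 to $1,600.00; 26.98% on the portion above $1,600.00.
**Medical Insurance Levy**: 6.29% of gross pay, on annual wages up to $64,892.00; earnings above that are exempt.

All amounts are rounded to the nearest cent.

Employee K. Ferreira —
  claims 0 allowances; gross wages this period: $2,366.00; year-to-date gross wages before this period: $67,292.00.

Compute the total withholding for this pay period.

Earnings Tax: taxable = $2,366.00
  $262.48 + 26.98% × ($2,366.00 − $1,600.00) = $262.48 + 26.98% × $766.00 = $469.15
Medical Insurance Levy: YTD $67,292.00 ≥ cap $64,892.00 → $0.00
Total: $469.15 + $0.00 = $469.15

$469.15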